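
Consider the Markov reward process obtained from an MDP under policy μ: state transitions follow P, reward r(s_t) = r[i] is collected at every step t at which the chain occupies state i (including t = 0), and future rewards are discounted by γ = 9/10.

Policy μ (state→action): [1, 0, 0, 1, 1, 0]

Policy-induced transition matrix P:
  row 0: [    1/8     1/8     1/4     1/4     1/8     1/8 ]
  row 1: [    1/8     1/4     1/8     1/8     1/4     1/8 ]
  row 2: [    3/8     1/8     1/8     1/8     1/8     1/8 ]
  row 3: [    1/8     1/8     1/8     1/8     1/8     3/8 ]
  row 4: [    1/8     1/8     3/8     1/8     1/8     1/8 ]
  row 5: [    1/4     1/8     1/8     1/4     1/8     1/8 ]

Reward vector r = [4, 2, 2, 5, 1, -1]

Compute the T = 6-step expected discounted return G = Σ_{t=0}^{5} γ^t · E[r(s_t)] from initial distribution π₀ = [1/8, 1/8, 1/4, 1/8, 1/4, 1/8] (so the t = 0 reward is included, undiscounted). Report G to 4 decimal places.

t=0: π = [0.1250, 0.1250, 0.2500, 0.1250, 0.2500, 0.1250], E[r] = 2.0000, γ^t·E[r] = 2.000000, running G = 2.000000
t=1: π = [0.2031, 0.1406, 0.2031, 0.1563, 0.1406, 0.1563], E[r] = 2.2656, γ^t·E[r] = 2.039063, running G = 4.039063
t=2: π = [0.1953, 0.1426, 0.1855, 0.1699, 0.1426, 0.1641], E[r] = 2.2656, γ^t·E[r] = 1.835156, running G = 5.874219
t=3: π = [0.1919, 0.1428, 0.1851, 0.1699, 0.1428, 0.1675], E[r] = 2.2483, γ^t·E[r] = 1.639004, running G = 7.513223
t=4: π = [0.1922, 0.1429, 0.1847, 0.1699, 0.1429, 0.1675], E[r] = 2.2489, γ^t·E[r] = 1.475484, running G = 8.988707
t=5: π = [0.1921, 0.1429, 0.1847, 0.1700, 0.1429, 0.1675], E[r] = 2.2488, γ^t·E[r] = 1.327893, running G = 10.316600

G = 10.3166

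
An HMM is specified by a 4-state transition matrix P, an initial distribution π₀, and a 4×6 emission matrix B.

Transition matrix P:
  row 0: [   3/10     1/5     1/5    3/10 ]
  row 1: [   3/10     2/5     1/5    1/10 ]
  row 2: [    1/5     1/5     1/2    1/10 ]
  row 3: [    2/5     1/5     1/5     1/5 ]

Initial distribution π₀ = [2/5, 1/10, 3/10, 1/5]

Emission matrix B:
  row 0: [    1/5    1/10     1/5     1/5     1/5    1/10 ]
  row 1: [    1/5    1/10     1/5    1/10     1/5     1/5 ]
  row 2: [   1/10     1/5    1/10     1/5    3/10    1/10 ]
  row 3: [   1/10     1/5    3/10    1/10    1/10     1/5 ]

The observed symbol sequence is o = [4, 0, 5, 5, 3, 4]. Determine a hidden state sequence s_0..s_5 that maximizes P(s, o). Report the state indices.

t=0: δ = [8.000e-02, 2.000e-02, 9.000e-02, 2.000e-02]  (obs o_0=4)
t=1: δ = [4.800e-03, 3.600e-03, 4.500e-03, 2.400e-03]  ψ = [0, 2, 2, 0]  (obs o_1=0)
t=2: δ = [1.440e-04, 2.880e-04, 2.250e-04, 2.880e-04]  ψ = [0, 1, 2, 0]  (obs o_2=5)
t=3: δ = [1.152e-05, 2.304e-05, 1.125e-05, 1.152e-05]  ψ = [3, 1, 2, 3]  (obs o_3=5)
t=4: δ = [1.382e-06, 9.216e-07, 1.125e-06, 3.456e-07]  ψ = [1, 1, 2, 0]  (obs o_4=3)
t=5: δ = [8.294e-08, 7.373e-08, 1.687e-07, 4.147e-08]  ψ = [0, 1, 2, 0]  (obs o_5=4)
backtrack: best end state = 2; path = [2, 2, 2, 2, 2, 2]

path = [2, 2, 2, 2, 2, 2]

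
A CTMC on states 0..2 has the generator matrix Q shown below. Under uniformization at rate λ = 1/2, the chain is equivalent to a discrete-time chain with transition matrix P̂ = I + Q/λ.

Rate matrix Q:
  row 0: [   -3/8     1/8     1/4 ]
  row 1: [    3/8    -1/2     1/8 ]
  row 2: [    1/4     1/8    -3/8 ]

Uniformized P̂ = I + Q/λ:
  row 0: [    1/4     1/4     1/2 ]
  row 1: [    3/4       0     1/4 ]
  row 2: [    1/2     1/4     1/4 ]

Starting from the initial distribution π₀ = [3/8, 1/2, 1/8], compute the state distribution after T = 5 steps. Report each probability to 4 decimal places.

π = [0.4415, 0.1997, 0.3588]

t=0: π = [0.3750, 0.5000, 0.1250]
t=1: π = [0.5313, 0.1250, 0.3438]
t=2: π = [0.3984, 0.2188, 0.3828]
t=3: π = [0.4551, 0.1953, 0.3496]
t=4: π = [0.4351, 0.2012, 0.3638]
t=5: π = [0.4415, 0.1997, 0.3588]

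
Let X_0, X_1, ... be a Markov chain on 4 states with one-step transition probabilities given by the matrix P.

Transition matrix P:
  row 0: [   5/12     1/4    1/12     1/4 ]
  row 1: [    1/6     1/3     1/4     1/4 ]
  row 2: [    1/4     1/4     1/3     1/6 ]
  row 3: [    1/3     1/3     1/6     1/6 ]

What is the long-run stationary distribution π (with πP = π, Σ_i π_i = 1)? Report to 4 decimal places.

Balance equations π_j = Σ_i π_i·P[i][j]:
  π_0 = 5/12·π_0 + 1/6·π_1 + 1/4·π_2 + 1/3·π_3
  π_1 = 1/4·π_0 + 1/3·π_1 + 1/4·π_2 + 1/3·π_3
  π_2 = 1/12·π_0 + 1/4·π_1 + 1/3·π_2 + 1/6·π_3
  normalize: π_0 + π_1 + π_2 + π_3 = 1
Solving the linear system gives exactly π = [19/65, 19/65, 1/5, 14/65].

π = [0.2923, 0.2923, 0.2000, 0.2154]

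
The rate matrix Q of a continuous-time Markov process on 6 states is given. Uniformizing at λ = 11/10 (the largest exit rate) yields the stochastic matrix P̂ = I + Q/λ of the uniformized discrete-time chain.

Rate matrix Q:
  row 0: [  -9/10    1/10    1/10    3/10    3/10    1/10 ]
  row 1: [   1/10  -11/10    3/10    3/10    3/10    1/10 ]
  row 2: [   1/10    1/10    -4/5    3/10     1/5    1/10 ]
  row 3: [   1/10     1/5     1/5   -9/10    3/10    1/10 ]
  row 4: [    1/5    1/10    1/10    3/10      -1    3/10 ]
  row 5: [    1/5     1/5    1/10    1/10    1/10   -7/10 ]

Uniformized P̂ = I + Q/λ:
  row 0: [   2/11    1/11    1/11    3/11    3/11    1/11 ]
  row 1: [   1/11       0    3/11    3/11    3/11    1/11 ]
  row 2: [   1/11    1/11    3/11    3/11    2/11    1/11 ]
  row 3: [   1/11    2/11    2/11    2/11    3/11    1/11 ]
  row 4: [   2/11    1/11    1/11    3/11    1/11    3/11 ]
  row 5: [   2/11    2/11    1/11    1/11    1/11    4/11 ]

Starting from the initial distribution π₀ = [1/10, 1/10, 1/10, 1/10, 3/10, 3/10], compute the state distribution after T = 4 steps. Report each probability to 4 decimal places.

π = [0.1367, 0.1163, 0.1612, 0.2209, 0.1916, 0.1733]

t=0: π = [0.1000, 0.1000, 0.1000, 0.1000, 0.3000, 0.3000]
t=1: π = [0.1545, 0.1182, 0.1364, 0.2091, 0.1545, 0.2273]
t=2: π = [0.1397, 0.1198, 0.1562, 0.2124, 0.1909, 0.1810]
t=3: π = [0.1374, 0.1158, 0.1604, 0.2205, 0.1909, 0.1750]
t=4: π = [0.1367, 0.1163, 0.1612, 0.2209, 0.1916, 0.1733]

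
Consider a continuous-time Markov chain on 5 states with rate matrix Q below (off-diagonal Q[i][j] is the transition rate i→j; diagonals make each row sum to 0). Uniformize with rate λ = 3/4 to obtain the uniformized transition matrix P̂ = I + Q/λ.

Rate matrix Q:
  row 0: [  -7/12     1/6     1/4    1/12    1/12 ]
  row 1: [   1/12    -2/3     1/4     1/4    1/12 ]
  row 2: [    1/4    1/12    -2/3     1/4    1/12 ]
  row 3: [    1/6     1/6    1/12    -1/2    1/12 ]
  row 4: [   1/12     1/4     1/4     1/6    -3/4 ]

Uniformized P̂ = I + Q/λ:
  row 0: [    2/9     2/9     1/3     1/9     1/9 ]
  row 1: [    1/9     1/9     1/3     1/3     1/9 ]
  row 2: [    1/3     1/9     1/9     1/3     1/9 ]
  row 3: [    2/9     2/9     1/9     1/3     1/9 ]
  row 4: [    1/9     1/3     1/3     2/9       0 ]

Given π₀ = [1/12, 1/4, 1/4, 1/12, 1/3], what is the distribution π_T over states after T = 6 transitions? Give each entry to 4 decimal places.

t=0: π = [0.0833, 0.2500, 0.2500, 0.0833, 0.3333]
t=1: π = [0.1852, 0.2037, 0.2593, 0.2778, 0.0741]
t=2: π = [0.2202, 0.1790, 0.2140, 0.2840, 0.1029]
t=3: π = [0.2147, 0.1900, 0.2227, 0.2730, 0.0997]
t=4: π = [0.2148, 0.1874, 0.2232, 0.2746, 0.1000]
t=5: π = [0.2151, 0.1877, 0.2227, 0.2745, 0.1000]
t=6: π = [0.2150, 0.1877, 0.2228, 0.2744, 0.1000]

π = [0.2150, 0.1877, 0.2228, 0.2744, 0.1000]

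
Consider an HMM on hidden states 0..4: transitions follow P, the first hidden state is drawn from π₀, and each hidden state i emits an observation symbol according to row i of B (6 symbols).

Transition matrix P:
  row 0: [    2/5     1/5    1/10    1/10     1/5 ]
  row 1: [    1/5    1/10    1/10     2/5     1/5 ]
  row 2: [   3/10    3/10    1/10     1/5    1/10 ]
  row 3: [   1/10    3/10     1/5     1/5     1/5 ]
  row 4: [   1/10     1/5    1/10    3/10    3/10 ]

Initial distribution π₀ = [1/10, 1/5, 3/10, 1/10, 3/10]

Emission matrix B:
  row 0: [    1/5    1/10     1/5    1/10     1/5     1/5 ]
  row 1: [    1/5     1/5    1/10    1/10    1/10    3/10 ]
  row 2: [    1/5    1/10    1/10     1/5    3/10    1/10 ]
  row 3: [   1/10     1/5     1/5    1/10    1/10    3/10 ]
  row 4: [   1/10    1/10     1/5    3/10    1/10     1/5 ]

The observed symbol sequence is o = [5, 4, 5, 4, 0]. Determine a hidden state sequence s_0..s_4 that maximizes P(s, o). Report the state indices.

path = [1, 0, 0, 0, 0]

t=0: δ = [2.000e-02, 6.000e-02, 3.000e-02, 3.000e-02, 6.000e-02]  (obs o_0=5)
t=1: δ = [2.400e-03, 1.200e-03, 1.800e-03, 2.400e-03, 1.800e-03]  ψ = [1, 4, 1, 1, 4]  (obs o_1=4)
t=2: δ = [1.920e-04, 2.160e-04, 4.800e-05, 1.620e-04, 1.080e-04]  ψ = [0, 3, 3, 4, 4]  (obs o_2=5)
t=3: δ = [1.536e-05, 4.860e-06, 9.720e-06, 8.640e-06, 4.320e-06]  ψ = [0, 3, 3, 1, 1]  (obs o_3=4)
t=4: δ = [1.229e-06, 6.144e-07, 3.456e-07, 1.944e-07, 3.072e-07]  ψ = [0, 0, 3, 1, 0]  (obs o_4=0)
backtrack: best end state = 0; path = [1, 0, 0, 0, 0]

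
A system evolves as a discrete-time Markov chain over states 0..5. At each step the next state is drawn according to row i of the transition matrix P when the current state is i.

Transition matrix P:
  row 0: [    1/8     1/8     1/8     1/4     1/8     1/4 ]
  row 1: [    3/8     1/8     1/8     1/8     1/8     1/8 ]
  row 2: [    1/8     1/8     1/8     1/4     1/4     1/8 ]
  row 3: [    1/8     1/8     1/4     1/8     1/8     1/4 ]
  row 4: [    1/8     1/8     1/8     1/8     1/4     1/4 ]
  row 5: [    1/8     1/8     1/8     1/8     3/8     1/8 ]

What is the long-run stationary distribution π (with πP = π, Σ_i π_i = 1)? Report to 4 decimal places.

Balance equations π_j = Σ_i π_i·P[i][j]:
  π_0 = 1/8·π_0 + 3/8·π_1 + 1/8·π_2 + 1/8·π_3 + 1/8·π_4 + 1/8·π_5
  π_1 = 1/8·π_0 + 1/8·π_1 + 1/8·π_2 + 1/8·π_3 + 1/8·π_4 + 1/8·π_5
  π_2 = 1/8·π_0 + 1/8·π_1 + 1/8·π_2 + 1/4·π_3 + 1/8·π_4 + 1/8·π_5
  π_3 = 1/4·π_0 + 1/8·π_1 + 1/4·π_2 + 1/8·π_3 + 1/8·π_4 + 1/8·π_5
  π_4 = 1/8·π_0 + 1/8·π_1 + 1/4·π_2 + 1/8·π_3 + 1/4·π_4 + 3/8·π_5
  normalize: π_0 + π_1 + π_2 + π_3 + π_4 + π_5 = 1
Solving the linear system gives exactly π = [5/32, 1/8, 293/2016, 41/252, 3965/18144, 3487/18144].

π = [0.1563, 0.1250, 0.1453, 0.1627, 0.2185, 0.1922]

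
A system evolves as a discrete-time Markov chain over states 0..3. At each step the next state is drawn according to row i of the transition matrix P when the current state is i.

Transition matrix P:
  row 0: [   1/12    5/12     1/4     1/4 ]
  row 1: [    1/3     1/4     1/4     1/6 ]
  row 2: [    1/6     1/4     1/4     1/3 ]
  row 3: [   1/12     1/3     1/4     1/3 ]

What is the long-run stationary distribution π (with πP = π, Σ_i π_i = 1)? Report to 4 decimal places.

Balance equations π_j = Σ_i π_i·P[i][j]:
  π_0 = 1/12·π_0 + 1/3·π_1 + 1/6·π_2 + 1/12·π_3
  π_1 = 5/12·π_0 + 1/4·π_1 + 1/4·π_2 + 1/3·π_3
  π_2 = 1/4·π_0 + 1/4·π_1 + 1/4·π_2 + 1/4·π_3
  normalize: π_0 + π_1 + π_2 + π_3 = 1
Solving the linear system gives exactly π = [55/306, 185/612, 1/4, 41/153].

π = [0.1797, 0.3023, 0.2500, 0.2680]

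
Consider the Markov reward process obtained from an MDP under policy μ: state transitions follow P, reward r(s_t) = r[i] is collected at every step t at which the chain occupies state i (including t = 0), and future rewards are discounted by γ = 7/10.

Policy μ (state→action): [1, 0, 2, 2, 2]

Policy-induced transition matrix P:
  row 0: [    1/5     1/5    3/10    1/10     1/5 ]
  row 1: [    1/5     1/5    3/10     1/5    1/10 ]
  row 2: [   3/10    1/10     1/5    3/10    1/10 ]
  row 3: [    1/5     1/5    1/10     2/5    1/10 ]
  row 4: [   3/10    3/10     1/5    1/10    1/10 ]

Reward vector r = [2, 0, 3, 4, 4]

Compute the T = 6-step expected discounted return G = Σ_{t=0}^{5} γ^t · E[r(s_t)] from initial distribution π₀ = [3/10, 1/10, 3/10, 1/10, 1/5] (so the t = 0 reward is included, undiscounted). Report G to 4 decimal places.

G = 7.6192

t=0: π = [0.3000, 0.1000, 0.3000, 0.1000, 0.2000], E[r] = 2.7000, γ^t·E[r] = 2.700000, running G = 2.700000
t=1: π = [0.2500, 0.1900, 0.2300, 0.2000, 0.1300], E[r] = 2.5100, γ^t·E[r] = 1.757000, running G = 4.457000
t=2: π = [0.2360, 0.1900, 0.2240, 0.2250, 0.1250], E[r] = 2.5440, γ^t·E[r] = 1.246560, running G = 5.703560
t=3: π = [0.2349, 0.1901, 0.2201, 0.2313, 0.1236], E[r] = 2.5497, γ^t·E[r] = 0.874547, running G = 6.578107
t=4: π = [0.2344, 0.1904, 0.2194, 0.2324, 0.1235], E[r] = 2.5505, γ^t·E[r] = 0.612373, running G = 7.190480
t=5: π = [0.2343, 0.1904, 0.2192, 0.2326, 0.1234], E[r] = 2.5506, γ^t·E[r] = 0.428671, running G = 7.619151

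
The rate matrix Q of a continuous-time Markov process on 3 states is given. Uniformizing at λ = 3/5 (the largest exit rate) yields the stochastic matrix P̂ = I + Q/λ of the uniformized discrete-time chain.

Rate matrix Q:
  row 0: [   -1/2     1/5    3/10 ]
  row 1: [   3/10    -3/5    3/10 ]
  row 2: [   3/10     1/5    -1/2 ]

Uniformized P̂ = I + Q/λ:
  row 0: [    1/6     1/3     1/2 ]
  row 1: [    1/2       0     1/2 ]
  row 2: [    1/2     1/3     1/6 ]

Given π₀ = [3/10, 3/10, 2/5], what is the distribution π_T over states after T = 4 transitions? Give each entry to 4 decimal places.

t=0: π = [0.3000, 0.3000, 0.4000]
t=1: π = [0.4000, 0.2333, 0.3667]
t=2: π = [0.3667, 0.2556, 0.3778]
t=3: π = [0.3778, 0.2481, 0.3741]
t=4: π = [0.3741, 0.2506, 0.3753]

π = [0.3741, 0.2506, 0.3753]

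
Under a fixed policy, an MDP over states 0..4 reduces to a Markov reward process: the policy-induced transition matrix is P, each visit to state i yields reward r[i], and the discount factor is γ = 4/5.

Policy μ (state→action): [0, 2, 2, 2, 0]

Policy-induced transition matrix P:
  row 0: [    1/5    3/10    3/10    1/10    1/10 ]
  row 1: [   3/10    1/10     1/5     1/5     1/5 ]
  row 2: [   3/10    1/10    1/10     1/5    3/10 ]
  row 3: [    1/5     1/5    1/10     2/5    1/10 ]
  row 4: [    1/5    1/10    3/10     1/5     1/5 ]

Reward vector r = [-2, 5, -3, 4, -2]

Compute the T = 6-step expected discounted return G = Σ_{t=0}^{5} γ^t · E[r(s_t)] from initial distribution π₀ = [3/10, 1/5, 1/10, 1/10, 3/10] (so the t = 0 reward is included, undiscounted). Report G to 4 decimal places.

G = 0.5109

t=0: π = [0.3000, 0.2000, 0.1000, 0.1000, 0.3000], E[r] = -0.1000, γ^t·E[r] = -0.100000, running G = -0.100000
t=1: π = [0.2300, 0.1700, 0.2400, 0.1900, 0.1700], E[r] = 0.0900, γ^t·E[r] = 0.072000, running G = -0.028000
t=2: π = [0.2410, 0.1650, 0.1970, 0.2150, 0.1820], E[r] = 0.2480, γ^t·E[r] = 0.158720, running G = 0.130720
t=3: π = [0.2362, 0.1697, 0.2011, 0.2189, 0.1741], E[r] = 0.3002, γ^t·E[r] = 0.153702, running G = 0.284422
t=4: π = [0.2371, 0.1691, 0.1990, 0.2202, 0.1746], E[r] = 0.3058, γ^t·E[r] = 0.125272, running G = 0.409694
t=5: π = [0.2368, 0.1694, 0.1992, 0.2203, 0.1742], E[r] = 0.3087, γ^t·E[r] = 0.101161, running G = 0.510856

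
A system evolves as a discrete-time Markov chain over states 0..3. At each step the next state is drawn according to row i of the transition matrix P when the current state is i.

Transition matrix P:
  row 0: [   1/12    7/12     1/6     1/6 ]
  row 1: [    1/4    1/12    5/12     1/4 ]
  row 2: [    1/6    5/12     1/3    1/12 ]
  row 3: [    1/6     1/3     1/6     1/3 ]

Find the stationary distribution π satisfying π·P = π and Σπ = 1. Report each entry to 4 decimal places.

π = [0.1786, 0.3222, 0.2967, 0.2026]

Balance equations π_j = Σ_i π_i·P[i][j]:
  π_0 = 1/12·π_0 + 1/4·π_1 + 1/6·π_2 + 1/6·π_3
  π_1 = 7/12·π_0 + 1/12·π_1 + 5/12·π_2 + 1/3·π_3
  π_2 = 1/6·π_0 + 5/12·π_1 + 1/3·π_2 + 1/6·π_3
  normalize: π_0 + π_1 + π_2 + π_3 = 1
Solving the linear system gives exactly π = [112/627, 202/627, 62/209, 127/627].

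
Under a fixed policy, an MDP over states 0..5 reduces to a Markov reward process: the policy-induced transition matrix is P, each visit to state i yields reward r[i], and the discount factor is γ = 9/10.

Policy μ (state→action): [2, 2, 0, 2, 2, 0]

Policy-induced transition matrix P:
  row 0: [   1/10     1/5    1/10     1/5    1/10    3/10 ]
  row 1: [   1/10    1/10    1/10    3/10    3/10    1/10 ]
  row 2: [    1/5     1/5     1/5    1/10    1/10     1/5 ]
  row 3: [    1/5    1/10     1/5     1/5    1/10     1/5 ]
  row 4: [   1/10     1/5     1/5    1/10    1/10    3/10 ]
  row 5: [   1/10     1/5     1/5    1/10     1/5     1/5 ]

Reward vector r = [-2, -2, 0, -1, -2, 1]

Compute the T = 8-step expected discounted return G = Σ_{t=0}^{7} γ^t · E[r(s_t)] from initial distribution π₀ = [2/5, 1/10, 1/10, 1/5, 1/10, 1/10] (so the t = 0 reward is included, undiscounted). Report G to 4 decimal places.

t=0: π = [0.4000, 0.1000, 0.1000, 0.2000, 0.1000, 0.1000], E[r] = -1.3000, γ^t·E[r] = -1.300000, running G = -1.300000
t=1: π = [0.1300, 0.1700, 0.1500, 0.1800, 0.1300, 0.2400], E[r] = -0.8000, γ^t·E[r] = -0.720000, running G = -2.020000
t=2: π = [0.1330, 0.1650, 0.1700, 0.1650, 0.1580, 0.2090], E[r] = -0.8680, γ^t·E[r] = -0.703080, running G = -2.723080
t=3: π = [0.1335, 0.1670, 0.1702, 0.1628, 0.1539, 0.2126], E[r] = -0.8590, γ^t·E[r] = -0.626211, running G = -3.349291
t=4: π = [0.1333, 0.1670, 0.1700, 0.1630, 0.1547, 0.2120], E[r] = -0.8610, γ^t·E[r] = -0.564869, running G = -3.914160
t=5: π = [0.1333, 0.1670, 0.1700, 0.1630, 0.1546, 0.2121], E[r] = -0.8607, γ^t·E[r] = -0.508261, running G = -4.422422
t=6: π = [0.1333, 0.1670, 0.1700, 0.1630, 0.1546, 0.2121], E[r] = -0.8608, γ^t·E[r] = -0.457439, running G = -4.879861
t=7: π = [0.1333, 0.1670, 0.1700, 0.1630, 0.1546, 0.2121], E[r] = -0.8608, γ^t·E[r] = -0.411696, running G = -5.291557

G = -5.2916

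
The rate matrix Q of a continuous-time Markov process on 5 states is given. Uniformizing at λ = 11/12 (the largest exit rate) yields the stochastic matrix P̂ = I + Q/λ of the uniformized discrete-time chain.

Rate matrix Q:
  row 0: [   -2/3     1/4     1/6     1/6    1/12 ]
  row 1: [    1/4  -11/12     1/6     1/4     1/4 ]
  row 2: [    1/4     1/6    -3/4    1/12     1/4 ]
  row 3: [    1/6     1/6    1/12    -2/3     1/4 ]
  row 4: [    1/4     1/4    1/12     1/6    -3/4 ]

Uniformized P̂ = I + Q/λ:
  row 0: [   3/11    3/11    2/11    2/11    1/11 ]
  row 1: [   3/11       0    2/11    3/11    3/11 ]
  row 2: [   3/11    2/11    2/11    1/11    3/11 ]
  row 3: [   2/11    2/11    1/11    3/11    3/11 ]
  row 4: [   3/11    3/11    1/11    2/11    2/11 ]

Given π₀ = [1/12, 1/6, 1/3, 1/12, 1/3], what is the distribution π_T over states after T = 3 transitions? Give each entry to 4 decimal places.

π = [0.2544, 0.1888, 0.1449, 0.2044, 0.2075]

t=0: π = [0.0833, 0.1667, 0.3333, 0.0833, 0.3333]
t=1: π = [0.2652, 0.1894, 0.1439, 0.1742, 0.2273]
t=2: π = [0.2569, 0.1921, 0.1453, 0.2018, 0.2039]
t=3: π = [0.2544, 0.1888, 0.1449, 0.2044, 0.2075]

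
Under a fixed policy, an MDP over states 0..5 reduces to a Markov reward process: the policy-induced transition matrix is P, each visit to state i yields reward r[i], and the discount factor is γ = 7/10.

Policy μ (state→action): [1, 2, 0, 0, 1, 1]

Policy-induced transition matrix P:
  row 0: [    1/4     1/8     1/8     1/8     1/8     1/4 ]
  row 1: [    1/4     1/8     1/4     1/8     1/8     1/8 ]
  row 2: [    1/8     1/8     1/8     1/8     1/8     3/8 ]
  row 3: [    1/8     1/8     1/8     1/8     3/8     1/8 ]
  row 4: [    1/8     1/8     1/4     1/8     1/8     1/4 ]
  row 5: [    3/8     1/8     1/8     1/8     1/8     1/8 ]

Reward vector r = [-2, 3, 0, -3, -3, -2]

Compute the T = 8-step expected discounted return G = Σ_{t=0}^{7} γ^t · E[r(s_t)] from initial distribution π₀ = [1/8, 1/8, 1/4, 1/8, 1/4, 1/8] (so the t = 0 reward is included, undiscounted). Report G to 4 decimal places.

t=0: π = [0.1250, 0.1250, 0.2500, 0.1250, 0.2500, 0.1250], E[r] = -1.2500, γ^t·E[r] = -1.250000, running G = -1.250000
t=1: π = [0.1875, 0.1250, 0.1719, 0.1250, 0.1563, 0.2344], E[r] = -1.3125, γ^t·E[r] = -0.918750, running G = -2.168750
t=2: π = [0.2227, 0.1250, 0.1602, 0.1250, 0.1563, 0.2109], E[r] = -1.3359, γ^t·E[r] = -0.654609, running G = -2.823359
t=3: π = [0.2212, 0.1250, 0.1602, 0.1250, 0.1563, 0.2124], E[r] = -1.3359, γ^t·E[r] = -0.458227, running G = -3.281586
t=4: π = [0.2214, 0.1250, 0.1602, 0.1250, 0.1563, 0.2122], E[r] = -1.3359, γ^t·E[r] = -0.320759, running G = -3.602345
t=5: π = [0.2214, 0.1250, 0.1602, 0.1250, 0.1563, 0.2122], E[r] = -1.3359, γ^t·E[r] = -0.224531, running G = -3.826876
t=6: π = [0.2214, 0.1250, 0.1602, 0.1250, 0.1563, 0.2122], E[r] = -1.3359, γ^t·E[r] = -0.157172, running G = -3.984047
t=7: π = [0.2214, 0.1250, 0.1602, 0.1250, 0.1563, 0.2122], E[r] = -1.3359, γ^t·E[r] = -0.110020, running G = -4.094067

G = -4.0941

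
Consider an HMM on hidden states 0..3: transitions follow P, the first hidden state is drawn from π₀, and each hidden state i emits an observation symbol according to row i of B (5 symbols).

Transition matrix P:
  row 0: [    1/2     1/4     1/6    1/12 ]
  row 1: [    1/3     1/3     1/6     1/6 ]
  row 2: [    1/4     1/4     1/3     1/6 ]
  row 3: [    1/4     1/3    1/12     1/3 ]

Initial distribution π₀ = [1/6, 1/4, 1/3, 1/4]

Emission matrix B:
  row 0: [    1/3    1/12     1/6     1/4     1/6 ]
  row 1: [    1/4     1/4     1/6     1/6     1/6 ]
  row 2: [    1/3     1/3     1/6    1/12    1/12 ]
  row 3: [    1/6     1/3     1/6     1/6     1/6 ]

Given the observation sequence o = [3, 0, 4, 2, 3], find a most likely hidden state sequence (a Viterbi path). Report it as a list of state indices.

path = [0, 0, 0, 0, 0]

t=0: δ = [4.167e-02, 4.167e-02, 2.778e-02, 4.167e-02]  (obs o_0=3)
t=1: δ = [6.944e-03, 3.472e-03, 3.086e-03, 2.315e-03]  ψ = [0, 1, 2, 3]  (obs o_1=0)
t=2: δ = [5.787e-04, 2.894e-04, 9.645e-05, 1.286e-04]  ψ = [0, 0, 0, 3]  (obs o_2=4)
t=3: δ = [4.823e-05, 2.411e-05, 1.608e-05, 8.038e-06]  ψ = [0, 0, 0, 0]  (obs o_3=2)
t=4: δ = [6.028e-06, 2.009e-06, 6.698e-07, 6.698e-07]  ψ = [0, 0, 0, 0]  (obs o_4=3)
backtrack: best end state = 0; path = [0, 0, 0, 0, 0]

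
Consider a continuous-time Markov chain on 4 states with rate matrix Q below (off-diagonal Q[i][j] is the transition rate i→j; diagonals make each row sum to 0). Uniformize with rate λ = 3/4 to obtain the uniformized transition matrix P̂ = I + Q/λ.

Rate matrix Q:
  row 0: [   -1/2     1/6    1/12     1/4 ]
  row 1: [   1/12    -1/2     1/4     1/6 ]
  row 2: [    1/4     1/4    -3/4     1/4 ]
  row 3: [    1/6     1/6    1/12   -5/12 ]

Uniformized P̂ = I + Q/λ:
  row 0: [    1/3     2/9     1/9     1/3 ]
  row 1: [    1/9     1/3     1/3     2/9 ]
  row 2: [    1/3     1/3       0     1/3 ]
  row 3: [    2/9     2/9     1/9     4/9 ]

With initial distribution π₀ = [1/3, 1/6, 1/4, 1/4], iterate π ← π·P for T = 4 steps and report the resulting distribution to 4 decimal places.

π = [0.2355, 0.2691, 0.1540, 0.3414]

t=0: π = [0.3333, 0.1667, 0.2500, 0.2500]
t=1: π = [0.2685, 0.2685, 0.1204, 0.3426]
t=2: π = [0.2356, 0.2654, 0.1574, 0.3416]
t=3: π = [0.2364, 0.2692, 0.1526, 0.3418]
t=4: π = [0.2355, 0.2691, 0.1540, 0.3414]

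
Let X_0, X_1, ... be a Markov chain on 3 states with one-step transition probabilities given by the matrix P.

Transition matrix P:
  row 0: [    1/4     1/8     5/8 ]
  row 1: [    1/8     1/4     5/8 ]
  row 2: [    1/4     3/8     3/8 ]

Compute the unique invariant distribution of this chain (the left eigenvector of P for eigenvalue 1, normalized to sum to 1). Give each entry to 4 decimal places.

Balance equations π_j = Σ_i π_i·P[i][j]:
  π_0 = 1/4·π_0 + 1/8·π_1 + 1/4·π_2
  π_1 = 1/8·π_0 + 1/4·π_1 + 3/8·π_2
  normalize: π_0 + π_1 + π_2 = 1
Solving the linear system gives exactly π = [3/14, 2/7, 1/2].

π = [0.2143, 0.2857, 0.5000]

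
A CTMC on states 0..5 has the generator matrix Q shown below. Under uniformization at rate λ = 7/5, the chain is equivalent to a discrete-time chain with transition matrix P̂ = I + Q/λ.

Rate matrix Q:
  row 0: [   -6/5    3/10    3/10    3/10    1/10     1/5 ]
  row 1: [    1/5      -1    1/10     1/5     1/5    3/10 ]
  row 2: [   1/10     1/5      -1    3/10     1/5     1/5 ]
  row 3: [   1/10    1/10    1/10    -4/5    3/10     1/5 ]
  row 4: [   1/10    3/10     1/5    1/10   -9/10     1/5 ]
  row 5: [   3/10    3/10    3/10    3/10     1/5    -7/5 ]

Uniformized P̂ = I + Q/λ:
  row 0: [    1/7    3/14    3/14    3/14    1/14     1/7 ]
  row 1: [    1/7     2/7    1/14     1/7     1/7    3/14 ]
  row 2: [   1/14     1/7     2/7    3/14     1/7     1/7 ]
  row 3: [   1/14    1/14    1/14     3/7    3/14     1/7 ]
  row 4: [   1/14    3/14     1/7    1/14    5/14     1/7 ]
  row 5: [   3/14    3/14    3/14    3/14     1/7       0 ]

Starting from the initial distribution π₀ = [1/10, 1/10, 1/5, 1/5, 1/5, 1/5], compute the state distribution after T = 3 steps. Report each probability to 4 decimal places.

π = [0.1121, 0.1846, 0.1539, 0.2212, 0.1919, 0.1362]

t=0: π = [0.1000, 0.1000, 0.2000, 0.2000, 0.2000, 0.2000]
t=1: π = [0.1143, 0.1786, 0.1714, 0.2214, 0.1929, 0.1214]
t=2: π = [0.1097, 0.1832, 0.1556, 0.2214, 0.1918, 0.1383]
t=3: π = [0.1121, 0.1846, 0.1539, 0.2212, 0.1919, 0.1362]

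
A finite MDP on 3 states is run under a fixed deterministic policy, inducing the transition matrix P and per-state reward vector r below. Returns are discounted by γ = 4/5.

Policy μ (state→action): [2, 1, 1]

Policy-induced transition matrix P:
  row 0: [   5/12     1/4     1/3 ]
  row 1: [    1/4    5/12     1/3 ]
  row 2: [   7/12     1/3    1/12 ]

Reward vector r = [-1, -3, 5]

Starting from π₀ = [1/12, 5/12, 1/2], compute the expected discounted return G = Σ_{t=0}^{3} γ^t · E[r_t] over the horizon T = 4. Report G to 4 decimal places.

t=0: π = [0.0833, 0.4167, 0.5000], E[r] = 1.1667, γ^t·E[r] = 1.166667, running G = 1.166667
t=1: π = [0.4306, 0.3611, 0.2083], E[r] = -0.4722, γ^t·E[r] = -0.377778, running G = 0.788889
t=2: π = [0.3912, 0.3275, 0.2813], E[r] = 0.0324, γ^t·E[r] = 0.020741, running G = 0.809630
t=3: π = [0.4090, 0.3280, 0.2630], E[r] = -0.0779, γ^t·E[r] = -0.039901, running G = 0.769728

G = 0.7697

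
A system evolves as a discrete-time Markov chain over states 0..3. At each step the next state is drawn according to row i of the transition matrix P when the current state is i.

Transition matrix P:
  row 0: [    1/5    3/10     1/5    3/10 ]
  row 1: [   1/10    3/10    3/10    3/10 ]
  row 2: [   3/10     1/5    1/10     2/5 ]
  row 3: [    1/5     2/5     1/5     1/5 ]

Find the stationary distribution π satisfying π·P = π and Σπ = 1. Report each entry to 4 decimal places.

π = [0.1902, 0.3082, 0.2098, 0.2918]

Balance equations π_j = Σ_i π_i·P[i][j]:
  π_0 = 1/5·π_0 + 1/10·π_1 + 3/10·π_2 + 1/5·π_3
  π_1 = 3/10·π_0 + 3/10·π_1 + 1/5·π_2 + 2/5·π_3
  π_2 = 1/5·π_0 + 3/10·π_1 + 1/10·π_2 + 1/5·π_3
  normalize: π_0 + π_1 + π_2 + π_3 = 1
Solving the linear system gives exactly π = [58/305, 94/305, 64/305, 89/305].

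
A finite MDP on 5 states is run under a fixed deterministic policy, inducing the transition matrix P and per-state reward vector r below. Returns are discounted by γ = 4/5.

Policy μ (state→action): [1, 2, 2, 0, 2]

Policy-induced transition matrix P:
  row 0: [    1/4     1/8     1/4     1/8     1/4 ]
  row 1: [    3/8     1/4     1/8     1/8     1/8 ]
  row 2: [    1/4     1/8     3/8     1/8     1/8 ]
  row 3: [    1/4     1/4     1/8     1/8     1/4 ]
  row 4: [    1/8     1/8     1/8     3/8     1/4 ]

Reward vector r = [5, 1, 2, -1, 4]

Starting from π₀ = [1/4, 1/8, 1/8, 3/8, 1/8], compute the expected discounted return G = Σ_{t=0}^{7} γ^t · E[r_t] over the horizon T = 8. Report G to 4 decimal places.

G = 9.5479

t=0: π = [0.2500, 0.1250, 0.1250, 0.3750, 0.1250], E[r] = 1.7500, γ^t·E[r] = 1.750000, running G = 1.750000
t=1: π = [0.2500, 0.1875, 0.1875, 0.1563, 0.2188], E[r] = 2.5313, γ^t·E[r] = 2.025000, running G = 3.775000
t=2: π = [0.2461, 0.1680, 0.2031, 0.1797, 0.2031], E[r] = 2.4375, γ^t·E[r] = 1.560000, running G = 5.335000
t=3: π = [0.2456, 0.1685, 0.2065, 0.1758, 0.2036], E[r] = 2.4482, γ^t·E[r] = 1.253500, running G = 6.588500
t=4: π = [0.2456, 0.1680, 0.2073, 0.1759, 0.2031], E[r] = 2.4473, γ^t·E[r] = 1.002425, running G = 7.590925
t=5: π = [0.2456, 0.1680, 0.2075, 0.1758, 0.2031], E[r] = 2.4477, γ^t·E[r] = 0.802050, running G = 8.392975
t=6: π = [0.2456, 0.1680, 0.2076, 0.1758, 0.2031], E[r] = 2.4477, γ^t·E[r] = 0.641645, running G = 9.034620
t=7: π = [0.2456, 0.1680, 0.2076, 0.1758, 0.2031], E[r] = 2.4477, γ^t·E[r] = 0.513318, running G = 9.547937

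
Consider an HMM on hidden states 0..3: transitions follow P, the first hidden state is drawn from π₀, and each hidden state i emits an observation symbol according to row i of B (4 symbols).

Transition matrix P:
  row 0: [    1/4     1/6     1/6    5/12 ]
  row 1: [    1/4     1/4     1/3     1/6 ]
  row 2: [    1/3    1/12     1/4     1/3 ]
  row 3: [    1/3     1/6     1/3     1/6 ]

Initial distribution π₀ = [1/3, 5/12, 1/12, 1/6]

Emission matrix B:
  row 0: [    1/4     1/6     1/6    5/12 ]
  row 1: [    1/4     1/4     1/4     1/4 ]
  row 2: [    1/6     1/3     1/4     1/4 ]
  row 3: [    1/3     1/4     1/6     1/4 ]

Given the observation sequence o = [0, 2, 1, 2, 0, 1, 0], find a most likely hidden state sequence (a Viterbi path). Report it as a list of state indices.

path = [1, 2, 3, 2, 3, 2, 3]

t=0: δ = [8.333e-02, 1.042e-01, 1.389e-02, 5.556e-02]  (obs o_0=0)
t=1: δ = [4.340e-03, 6.510e-03, 8.681e-03, 5.787e-03]  ψ = [1, 1, 1, 0]  (obs o_1=2)
t=2: δ = [4.823e-04, 4.069e-04, 7.234e-04, 7.234e-04]  ψ = [2, 1, 1, 2]  (obs o_2=1)
t=3: δ = [4.019e-05, 3.014e-05, 6.028e-05, 4.019e-05]  ψ = [2, 3, 3, 2]  (obs o_3=2)
t=4: δ = [5.023e-06, 1.884e-06, 2.512e-06, 6.698e-06]  ψ = [2, 1, 2, 2]  (obs o_4=0)
t=5: δ = [3.721e-07, 2.791e-07, 7.442e-07, 5.233e-07]  ψ = [3, 3, 3, 0]  (obs o_5=1)
t=6: δ = [6.202e-08, 2.180e-08, 3.101e-08, 8.269e-08]  ψ = [2, 3, 2, 2]  (obs o_6=0)
backtrack: best end state = 3; path = [1, 2, 3, 2, 3, 2, 3]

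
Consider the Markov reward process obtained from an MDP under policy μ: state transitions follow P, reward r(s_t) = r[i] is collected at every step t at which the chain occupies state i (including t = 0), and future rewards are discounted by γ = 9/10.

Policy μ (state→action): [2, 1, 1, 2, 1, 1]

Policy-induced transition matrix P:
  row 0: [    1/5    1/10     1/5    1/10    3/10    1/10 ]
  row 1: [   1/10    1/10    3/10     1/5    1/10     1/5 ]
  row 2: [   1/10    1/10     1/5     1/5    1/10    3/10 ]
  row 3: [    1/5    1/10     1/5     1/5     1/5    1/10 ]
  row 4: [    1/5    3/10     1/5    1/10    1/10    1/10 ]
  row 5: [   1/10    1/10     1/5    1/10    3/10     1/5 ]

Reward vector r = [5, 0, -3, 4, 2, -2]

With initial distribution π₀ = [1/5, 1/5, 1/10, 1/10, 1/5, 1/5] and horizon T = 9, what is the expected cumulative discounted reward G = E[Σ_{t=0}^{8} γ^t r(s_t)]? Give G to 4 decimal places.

t=0: π = [0.2000, 0.2000, 0.1000, 0.1000, 0.2000, 0.2000], E[r] = 1.1000, γ^t·E[r] = 1.100000, running G = 1.100000
t=1: π = [0.1500, 0.1400, 0.2200, 0.1400, 0.1900, 0.1600], E[r] = 0.7100, γ^t·E[r] = 0.639000, running G = 1.739000
t=2: π = [0.1480, 0.1380, 0.2140, 0.1500, 0.1760, 0.1740], E[r] = 0.7020, γ^t·E[r] = 0.568620, running G = 2.307620
t=3: π = [0.1474, 0.1352, 0.2138, 0.1502, 0.1794, 0.1740], E[r] = 0.7072, γ^t·E[r] = 0.515549, running G = 2.823169
t=4: π = [0.1477, 0.1359, 0.2135, 0.1499, 0.1793, 0.1737], E[r] = 0.7089, γ^t·E[r] = 0.465083, running G = 3.288252
t=5: π = [0.1477, 0.1359, 0.2136, 0.1499, 0.1793, 0.1737], E[r] = 0.7086, γ^t·E[r] = 0.418445, running G = 3.706697
t=6: π = [0.1477, 0.1359, 0.2136, 0.1499, 0.1793, 0.1737], E[r] = 0.7086, γ^t·E[r] = 0.376594, running G = 4.083291
t=7: π = [0.1477, 0.1359, 0.2136, 0.1499, 0.1793, 0.1737], E[r] = 0.7086, γ^t·E[r] = 0.338937, running G = 4.422227
t=8: π = [0.1477, 0.1359, 0.2136, 0.1499, 0.1793, 0.1737], E[r] = 0.7086, γ^t·E[r] = 0.305043, running G = 4.727271

G = 4.7273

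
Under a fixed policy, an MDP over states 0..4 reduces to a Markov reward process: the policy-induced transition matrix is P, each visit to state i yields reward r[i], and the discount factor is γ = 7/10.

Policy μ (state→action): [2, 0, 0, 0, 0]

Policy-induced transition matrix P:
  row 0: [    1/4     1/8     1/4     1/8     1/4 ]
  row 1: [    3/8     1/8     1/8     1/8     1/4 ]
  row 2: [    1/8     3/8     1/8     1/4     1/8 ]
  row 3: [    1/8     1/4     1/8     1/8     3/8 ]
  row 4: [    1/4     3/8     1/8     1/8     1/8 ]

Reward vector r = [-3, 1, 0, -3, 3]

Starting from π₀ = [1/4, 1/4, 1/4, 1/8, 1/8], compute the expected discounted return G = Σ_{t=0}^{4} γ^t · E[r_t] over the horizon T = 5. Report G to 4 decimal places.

G = -0.9700

t=0: π = [0.2500, 0.2500, 0.2500, 0.1250, 0.1250], E[r] = -0.5000, γ^t·E[r] = -0.500000, running G = -0.500000
t=1: π = [0.2344, 0.2344, 0.1563, 0.1563, 0.2188], E[r] = -0.2813, γ^t·E[r] = -0.196875, running G = -0.696875
t=2: π = [0.2402, 0.2383, 0.1543, 0.1445, 0.2227], E[r] = -0.2480, γ^t·E[r] = -0.121543, running G = -0.818418
t=3: π = [0.2424, 0.2373, 0.1550, 0.1443, 0.2209], E[r] = -0.2600, γ^t·E[r] = -0.089183, running G = -0.907601
t=4: π = [0.2422, 0.2370, 0.1553, 0.1444, 0.2210], E[r] = -0.2597, γ^t·E[r] = -0.062362, running G = -0.969964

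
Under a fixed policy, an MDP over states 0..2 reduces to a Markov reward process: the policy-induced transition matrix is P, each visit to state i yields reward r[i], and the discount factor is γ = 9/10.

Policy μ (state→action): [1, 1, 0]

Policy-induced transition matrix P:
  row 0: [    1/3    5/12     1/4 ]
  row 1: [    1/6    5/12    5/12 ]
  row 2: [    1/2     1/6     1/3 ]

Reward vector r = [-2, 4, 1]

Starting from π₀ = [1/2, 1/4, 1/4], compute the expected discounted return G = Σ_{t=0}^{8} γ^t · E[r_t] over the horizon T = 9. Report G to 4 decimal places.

t=0: π = [0.5000, 0.2500, 0.2500], E[r] = 0.2500, γ^t·E[r] = 0.250000, running G = 0.250000
t=1: π = [0.3333, 0.3542, 0.3125], E[r] = 1.0625, γ^t·E[r] = 0.956250, running G = 1.206250
t=2: π = [0.3264, 0.3385, 0.3351], E[r] = 1.0365, γ^t·E[r] = 0.839531, running G = 2.045781
t=3: π = [0.3328, 0.3329, 0.3343], E[r] = 1.0004, γ^t·E[r] = 0.729316, running G = 2.775098
t=4: π = [0.3336, 0.3331, 0.3333], E[r] = 0.9985, γ^t·E[r] = 0.655127, running G = 3.430225
t=5: π = [0.3334, 0.3333, 0.3333], E[r] = 0.9999, γ^t·E[r] = 0.590406, running G = 4.020631
t=6: π = [0.3333, 0.3333, 0.3333], E[r] = 1.0000, γ^t·E[r] = 0.531468, running G = 4.552099
t=7: π = [0.3333, 0.3333, 0.3333], E[r] = 1.0000, γ^t·E[r] = 0.478302, running G = 5.030400
t=8: π = [0.3333, 0.3333, 0.3333], E[r] = 1.0000, γ^t·E[r] = 0.430467, running G = 5.460867

G = 5.4609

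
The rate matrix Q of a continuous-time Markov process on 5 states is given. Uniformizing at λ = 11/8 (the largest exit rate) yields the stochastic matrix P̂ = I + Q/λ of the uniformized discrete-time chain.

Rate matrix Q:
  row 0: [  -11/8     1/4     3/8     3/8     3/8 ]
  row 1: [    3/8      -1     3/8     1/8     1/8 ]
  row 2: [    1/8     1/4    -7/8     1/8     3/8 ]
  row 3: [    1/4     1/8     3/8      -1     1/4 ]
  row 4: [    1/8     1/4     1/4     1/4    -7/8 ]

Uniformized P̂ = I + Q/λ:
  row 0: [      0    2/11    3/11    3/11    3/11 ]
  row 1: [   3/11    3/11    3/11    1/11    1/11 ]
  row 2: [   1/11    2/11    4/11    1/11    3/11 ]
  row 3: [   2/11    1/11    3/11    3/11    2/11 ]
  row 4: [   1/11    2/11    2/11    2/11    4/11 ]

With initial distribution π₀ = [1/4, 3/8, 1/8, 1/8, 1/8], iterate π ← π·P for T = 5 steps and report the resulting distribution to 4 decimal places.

t=0: π = [0.2500, 0.3750, 0.1250, 0.1250, 0.1250]
t=1: π = [0.1477, 0.2045, 0.2727, 0.1705, 0.2045]
t=2: π = [0.1302, 0.1849, 0.2789, 0.1674, 0.2386]
t=3: π = [0.1279, 0.1834, 0.2764, 0.1667, 0.2456]
t=4: π = [0.1278, 0.1833, 0.2755, 0.1668, 0.2466]
t=5: π = [0.1278, 0.1833, 0.2754, 0.1669, 0.2466]

π = [0.1278, 0.1833, 0.2754, 0.1669, 0.2466]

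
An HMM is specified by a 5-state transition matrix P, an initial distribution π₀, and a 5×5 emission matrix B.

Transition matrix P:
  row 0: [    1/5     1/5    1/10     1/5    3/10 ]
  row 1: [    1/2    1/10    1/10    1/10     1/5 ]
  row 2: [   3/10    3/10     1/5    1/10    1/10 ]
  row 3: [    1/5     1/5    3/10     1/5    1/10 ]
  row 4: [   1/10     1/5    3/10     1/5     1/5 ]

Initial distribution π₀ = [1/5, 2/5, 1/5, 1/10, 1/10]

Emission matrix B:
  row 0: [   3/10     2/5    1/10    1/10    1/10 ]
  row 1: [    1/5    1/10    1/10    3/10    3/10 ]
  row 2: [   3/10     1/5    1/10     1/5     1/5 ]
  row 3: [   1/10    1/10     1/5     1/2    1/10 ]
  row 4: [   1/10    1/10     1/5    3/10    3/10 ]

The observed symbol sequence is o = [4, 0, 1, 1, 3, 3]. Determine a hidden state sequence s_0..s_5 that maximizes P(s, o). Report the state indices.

path = [1, 0, 0, 0, 3, 3]

t=0: δ = [2.000e-02, 1.200e-01, 4.000e-02, 1.000e-02, 3.000e-02]  (obs o_0=4)
t=1: δ = [1.800e-02, 2.400e-03, 3.600e-03, 1.200e-03, 2.400e-03]  ψ = [1, 1, 1, 1, 1]  (obs o_1=0)
t=2: δ = [1.440e-03, 3.600e-04, 3.600e-04, 3.600e-04, 5.400e-04]  ψ = [0, 0, 0, 0, 0]  (obs o_2=1)
t=3: δ = [1.152e-04, 2.880e-05, 3.240e-05, 2.880e-05, 4.320e-05]  ψ = [0, 0, 4, 0, 0]  (obs o_3=1)
t=4: δ = [2.304e-06, 6.912e-06, 2.592e-06, 1.152e-05, 1.037e-05]  ψ = [0, 0, 4, 0, 0]  (obs o_4=3)
t=5: δ = [3.456e-07, 6.912e-07, 6.912e-07, 1.152e-06, 6.221e-07]  ψ = [1, 3, 3, 3, 4]  (obs o_5=3)
backtrack: best end state = 3; path = [1, 0, 0, 0, 3, 3]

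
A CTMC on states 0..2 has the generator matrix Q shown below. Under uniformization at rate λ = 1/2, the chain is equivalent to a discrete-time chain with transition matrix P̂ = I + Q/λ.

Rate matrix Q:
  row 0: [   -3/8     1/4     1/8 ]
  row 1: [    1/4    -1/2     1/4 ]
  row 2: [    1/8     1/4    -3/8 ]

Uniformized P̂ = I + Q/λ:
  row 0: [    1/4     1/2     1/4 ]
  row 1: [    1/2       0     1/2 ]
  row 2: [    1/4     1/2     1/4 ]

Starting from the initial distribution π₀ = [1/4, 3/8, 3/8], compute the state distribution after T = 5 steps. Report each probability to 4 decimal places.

π = [0.3340, 0.3320, 0.3340]

t=0: π = [0.2500, 0.3750, 0.3750]
t=1: π = [0.3438, 0.3125, 0.3438]
t=2: π = [0.3281, 0.3438, 0.3281]
t=3: π = [0.3359, 0.3281, 0.3359]
t=4: π = [0.3320, 0.3359, 0.3320]
t=5: π = [0.3340, 0.3320, 0.3340]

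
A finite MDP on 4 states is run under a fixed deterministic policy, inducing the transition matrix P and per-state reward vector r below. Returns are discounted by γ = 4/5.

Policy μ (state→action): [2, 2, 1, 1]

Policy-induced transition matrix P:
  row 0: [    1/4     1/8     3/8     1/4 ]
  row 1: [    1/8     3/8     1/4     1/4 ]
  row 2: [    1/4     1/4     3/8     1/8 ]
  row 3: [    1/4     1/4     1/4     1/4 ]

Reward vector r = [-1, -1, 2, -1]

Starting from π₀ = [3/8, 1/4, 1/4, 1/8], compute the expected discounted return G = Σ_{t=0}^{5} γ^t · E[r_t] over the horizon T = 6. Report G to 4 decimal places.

t=0: π = [0.3750, 0.2500, 0.2500, 0.1250], E[r] = -0.2500, γ^t·E[r] = -0.250000, running G = -0.250000
t=1: π = [0.2188, 0.2344, 0.3281, 0.2188], E[r] = -0.0156, γ^t·E[r] = -0.012500, running G = -0.262500
t=2: π = [0.2207, 0.2520, 0.3184, 0.2090], E[r] = -0.0449, γ^t·E[r] = -0.028750, running G = -0.291250
t=3: π = [0.2185, 0.2539, 0.3174, 0.2102], E[r] = -0.0479, γ^t·E[r] = -0.024500, running G = -0.315750
t=4: π = [0.2183, 0.2544, 0.3170, 0.2103], E[r] = -0.0490, γ^t·E[r] = -0.020088, running G = -0.335838
t=5: π = [0.2182, 0.2545, 0.3169, 0.2104], E[r] = -0.0493, γ^t·E[r] = -0.016149, running G = -0.351986

G = -0.3520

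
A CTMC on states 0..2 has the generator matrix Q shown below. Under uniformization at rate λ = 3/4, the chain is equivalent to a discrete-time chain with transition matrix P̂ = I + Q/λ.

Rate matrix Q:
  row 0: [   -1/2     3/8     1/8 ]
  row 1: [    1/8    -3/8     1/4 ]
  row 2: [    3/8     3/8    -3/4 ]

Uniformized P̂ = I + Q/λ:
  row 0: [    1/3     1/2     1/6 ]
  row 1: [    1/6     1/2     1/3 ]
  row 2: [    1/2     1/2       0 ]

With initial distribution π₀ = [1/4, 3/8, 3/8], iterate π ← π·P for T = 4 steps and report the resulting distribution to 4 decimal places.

π = [0.2855, 0.5000, 0.2145]

t=0: π = [0.2500, 0.3750, 0.3750]
t=1: π = [0.3333, 0.5000, 0.1667]
t=2: π = [0.2778, 0.5000, 0.2222]
t=3: π = [0.2870, 0.5000, 0.2130]
t=4: π = [0.2855, 0.5000, 0.2145]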